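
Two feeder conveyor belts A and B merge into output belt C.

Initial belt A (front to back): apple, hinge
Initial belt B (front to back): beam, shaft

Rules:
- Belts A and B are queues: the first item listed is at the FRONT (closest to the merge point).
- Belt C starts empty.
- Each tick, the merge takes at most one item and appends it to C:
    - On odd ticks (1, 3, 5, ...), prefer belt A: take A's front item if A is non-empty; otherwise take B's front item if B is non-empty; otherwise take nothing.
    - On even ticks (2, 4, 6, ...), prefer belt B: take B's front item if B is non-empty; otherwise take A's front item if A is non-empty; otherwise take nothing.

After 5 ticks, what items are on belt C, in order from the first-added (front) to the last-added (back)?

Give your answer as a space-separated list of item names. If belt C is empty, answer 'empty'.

Answer: apple beam hinge shaft

Derivation:
Tick 1: prefer A, take apple from A; A=[hinge] B=[beam,shaft] C=[apple]
Tick 2: prefer B, take beam from B; A=[hinge] B=[shaft] C=[apple,beam]
Tick 3: prefer A, take hinge from A; A=[-] B=[shaft] C=[apple,beam,hinge]
Tick 4: prefer B, take shaft from B; A=[-] B=[-] C=[apple,beam,hinge,shaft]
Tick 5: prefer A, both empty, nothing taken; A=[-] B=[-] C=[apple,beam,hinge,shaft]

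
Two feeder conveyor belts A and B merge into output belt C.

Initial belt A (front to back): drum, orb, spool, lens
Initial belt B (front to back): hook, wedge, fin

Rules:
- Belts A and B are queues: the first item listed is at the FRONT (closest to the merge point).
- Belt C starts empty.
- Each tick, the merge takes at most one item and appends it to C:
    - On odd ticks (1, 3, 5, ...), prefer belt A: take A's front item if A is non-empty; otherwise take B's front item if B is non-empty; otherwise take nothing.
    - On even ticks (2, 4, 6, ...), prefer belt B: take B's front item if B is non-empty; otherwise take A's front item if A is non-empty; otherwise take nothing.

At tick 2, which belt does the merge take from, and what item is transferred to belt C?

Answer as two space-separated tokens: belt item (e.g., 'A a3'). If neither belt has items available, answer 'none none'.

Answer: B hook

Derivation:
Tick 1: prefer A, take drum from A; A=[orb,spool,lens] B=[hook,wedge,fin] C=[drum]
Tick 2: prefer B, take hook from B; A=[orb,spool,lens] B=[wedge,fin] C=[drum,hook]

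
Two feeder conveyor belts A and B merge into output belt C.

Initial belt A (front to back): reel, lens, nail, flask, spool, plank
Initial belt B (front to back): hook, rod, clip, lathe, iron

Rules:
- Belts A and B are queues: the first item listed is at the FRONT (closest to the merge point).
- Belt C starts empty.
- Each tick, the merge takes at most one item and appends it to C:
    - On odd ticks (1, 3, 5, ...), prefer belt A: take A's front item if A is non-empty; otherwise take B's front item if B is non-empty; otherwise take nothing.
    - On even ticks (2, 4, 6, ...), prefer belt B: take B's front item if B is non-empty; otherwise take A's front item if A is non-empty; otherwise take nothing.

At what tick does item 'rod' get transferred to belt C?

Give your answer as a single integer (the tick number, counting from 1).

Answer: 4

Derivation:
Tick 1: prefer A, take reel from A; A=[lens,nail,flask,spool,plank] B=[hook,rod,clip,lathe,iron] C=[reel]
Tick 2: prefer B, take hook from B; A=[lens,nail,flask,spool,plank] B=[rod,clip,lathe,iron] C=[reel,hook]
Tick 3: prefer A, take lens from A; A=[nail,flask,spool,plank] B=[rod,clip,lathe,iron] C=[reel,hook,lens]
Tick 4: prefer B, take rod from B; A=[nail,flask,spool,plank] B=[clip,lathe,iron] C=[reel,hook,lens,rod]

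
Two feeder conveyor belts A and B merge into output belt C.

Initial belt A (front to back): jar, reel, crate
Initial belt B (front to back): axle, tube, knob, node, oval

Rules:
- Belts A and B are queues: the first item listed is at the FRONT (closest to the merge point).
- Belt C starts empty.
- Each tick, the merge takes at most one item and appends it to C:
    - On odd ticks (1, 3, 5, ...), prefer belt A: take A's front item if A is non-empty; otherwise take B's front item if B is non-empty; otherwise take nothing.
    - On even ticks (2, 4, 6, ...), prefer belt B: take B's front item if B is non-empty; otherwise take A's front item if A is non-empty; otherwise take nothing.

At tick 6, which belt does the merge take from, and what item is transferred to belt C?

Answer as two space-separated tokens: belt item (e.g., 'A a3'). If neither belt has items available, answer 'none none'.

Answer: B knob

Derivation:
Tick 1: prefer A, take jar from A; A=[reel,crate] B=[axle,tube,knob,node,oval] C=[jar]
Tick 2: prefer B, take axle from B; A=[reel,crate] B=[tube,knob,node,oval] C=[jar,axle]
Tick 3: prefer A, take reel from A; A=[crate] B=[tube,knob,node,oval] C=[jar,axle,reel]
Tick 4: prefer B, take tube from B; A=[crate] B=[knob,node,oval] C=[jar,axle,reel,tube]
Tick 5: prefer A, take crate from A; A=[-] B=[knob,node,oval] C=[jar,axle,reel,tube,crate]
Tick 6: prefer B, take knob from B; A=[-] B=[node,oval] C=[jar,axle,reel,tube,crate,knob]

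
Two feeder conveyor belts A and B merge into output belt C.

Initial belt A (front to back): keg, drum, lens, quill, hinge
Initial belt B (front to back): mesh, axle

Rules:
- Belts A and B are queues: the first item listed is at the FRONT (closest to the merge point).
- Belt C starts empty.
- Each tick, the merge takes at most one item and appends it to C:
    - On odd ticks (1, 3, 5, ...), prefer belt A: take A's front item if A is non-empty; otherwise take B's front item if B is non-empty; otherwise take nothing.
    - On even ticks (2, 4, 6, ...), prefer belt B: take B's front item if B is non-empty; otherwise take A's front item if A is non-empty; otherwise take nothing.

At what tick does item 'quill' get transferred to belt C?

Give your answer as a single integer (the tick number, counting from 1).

Answer: 6

Derivation:
Tick 1: prefer A, take keg from A; A=[drum,lens,quill,hinge] B=[mesh,axle] C=[keg]
Tick 2: prefer B, take mesh from B; A=[drum,lens,quill,hinge] B=[axle] C=[keg,mesh]
Tick 3: prefer A, take drum from A; A=[lens,quill,hinge] B=[axle] C=[keg,mesh,drum]
Tick 4: prefer B, take axle from B; A=[lens,quill,hinge] B=[-] C=[keg,mesh,drum,axle]
Tick 5: prefer A, take lens from A; A=[quill,hinge] B=[-] C=[keg,mesh,drum,axle,lens]
Tick 6: prefer B, take quill from A; A=[hinge] B=[-] C=[keg,mesh,drum,axle,lens,quill]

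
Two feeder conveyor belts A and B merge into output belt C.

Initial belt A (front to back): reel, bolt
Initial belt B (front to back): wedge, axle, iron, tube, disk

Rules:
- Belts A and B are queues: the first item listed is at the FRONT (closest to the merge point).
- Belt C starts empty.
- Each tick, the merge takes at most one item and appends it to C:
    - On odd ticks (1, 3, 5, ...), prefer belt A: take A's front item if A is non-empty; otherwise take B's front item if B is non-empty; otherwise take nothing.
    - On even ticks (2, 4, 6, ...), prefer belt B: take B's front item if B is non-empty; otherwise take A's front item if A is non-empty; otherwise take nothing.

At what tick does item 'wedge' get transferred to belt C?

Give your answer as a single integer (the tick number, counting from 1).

Tick 1: prefer A, take reel from A; A=[bolt] B=[wedge,axle,iron,tube,disk] C=[reel]
Tick 2: prefer B, take wedge from B; A=[bolt] B=[axle,iron,tube,disk] C=[reel,wedge]

Answer: 2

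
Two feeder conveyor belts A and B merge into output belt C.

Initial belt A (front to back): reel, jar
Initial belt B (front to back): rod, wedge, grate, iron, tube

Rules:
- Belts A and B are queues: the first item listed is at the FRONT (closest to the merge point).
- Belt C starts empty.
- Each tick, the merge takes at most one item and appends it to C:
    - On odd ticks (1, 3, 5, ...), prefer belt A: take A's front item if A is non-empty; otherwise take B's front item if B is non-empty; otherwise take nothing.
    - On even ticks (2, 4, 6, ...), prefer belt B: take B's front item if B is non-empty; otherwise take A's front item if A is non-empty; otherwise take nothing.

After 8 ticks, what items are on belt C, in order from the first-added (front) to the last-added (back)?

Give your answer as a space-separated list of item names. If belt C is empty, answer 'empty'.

Answer: reel rod jar wedge grate iron tube

Derivation:
Tick 1: prefer A, take reel from A; A=[jar] B=[rod,wedge,grate,iron,tube] C=[reel]
Tick 2: prefer B, take rod from B; A=[jar] B=[wedge,grate,iron,tube] C=[reel,rod]
Tick 3: prefer A, take jar from A; A=[-] B=[wedge,grate,iron,tube] C=[reel,rod,jar]
Tick 4: prefer B, take wedge from B; A=[-] B=[grate,iron,tube] C=[reel,rod,jar,wedge]
Tick 5: prefer A, take grate from B; A=[-] B=[iron,tube] C=[reel,rod,jar,wedge,grate]
Tick 6: prefer B, take iron from B; A=[-] B=[tube] C=[reel,rod,jar,wedge,grate,iron]
Tick 7: prefer A, take tube from B; A=[-] B=[-] C=[reel,rod,jar,wedge,grate,iron,tube]
Tick 8: prefer B, both empty, nothing taken; A=[-] B=[-] C=[reel,rod,jar,wedge,grate,iron,tube]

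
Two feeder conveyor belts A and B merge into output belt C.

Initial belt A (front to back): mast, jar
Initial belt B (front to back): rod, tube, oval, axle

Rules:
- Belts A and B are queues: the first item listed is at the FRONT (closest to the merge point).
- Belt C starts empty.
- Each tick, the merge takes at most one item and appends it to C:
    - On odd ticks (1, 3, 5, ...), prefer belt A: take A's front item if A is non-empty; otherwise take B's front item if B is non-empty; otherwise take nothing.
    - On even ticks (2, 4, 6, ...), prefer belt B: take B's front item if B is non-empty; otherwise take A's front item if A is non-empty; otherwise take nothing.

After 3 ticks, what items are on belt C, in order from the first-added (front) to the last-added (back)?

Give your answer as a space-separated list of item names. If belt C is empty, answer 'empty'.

Answer: mast rod jar

Derivation:
Tick 1: prefer A, take mast from A; A=[jar] B=[rod,tube,oval,axle] C=[mast]
Tick 2: prefer B, take rod from B; A=[jar] B=[tube,oval,axle] C=[mast,rod]
Tick 3: prefer A, take jar from A; A=[-] B=[tube,oval,axle] C=[mast,rod,jar]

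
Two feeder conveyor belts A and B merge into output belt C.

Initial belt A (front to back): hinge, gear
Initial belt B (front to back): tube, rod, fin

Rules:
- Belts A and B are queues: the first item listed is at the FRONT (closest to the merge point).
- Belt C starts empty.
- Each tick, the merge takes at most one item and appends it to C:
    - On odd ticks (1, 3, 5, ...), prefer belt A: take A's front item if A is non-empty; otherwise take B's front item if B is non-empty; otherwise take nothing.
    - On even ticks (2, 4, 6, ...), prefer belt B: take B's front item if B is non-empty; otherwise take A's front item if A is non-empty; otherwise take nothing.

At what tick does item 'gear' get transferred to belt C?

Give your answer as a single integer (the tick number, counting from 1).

Answer: 3

Derivation:
Tick 1: prefer A, take hinge from A; A=[gear] B=[tube,rod,fin] C=[hinge]
Tick 2: prefer B, take tube from B; A=[gear] B=[rod,fin] C=[hinge,tube]
Tick 3: prefer A, take gear from A; A=[-] B=[rod,fin] C=[hinge,tube,gear]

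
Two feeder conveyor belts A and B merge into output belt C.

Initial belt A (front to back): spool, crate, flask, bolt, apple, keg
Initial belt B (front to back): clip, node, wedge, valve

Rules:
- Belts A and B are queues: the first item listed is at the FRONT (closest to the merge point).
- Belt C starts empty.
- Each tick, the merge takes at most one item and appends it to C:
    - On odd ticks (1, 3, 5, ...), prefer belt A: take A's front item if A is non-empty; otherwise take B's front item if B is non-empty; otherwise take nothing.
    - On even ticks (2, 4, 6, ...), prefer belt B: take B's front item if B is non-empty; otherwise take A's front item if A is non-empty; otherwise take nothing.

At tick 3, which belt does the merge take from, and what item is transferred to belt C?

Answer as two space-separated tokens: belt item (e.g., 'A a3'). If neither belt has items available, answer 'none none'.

Tick 1: prefer A, take spool from A; A=[crate,flask,bolt,apple,keg] B=[clip,node,wedge,valve] C=[spool]
Tick 2: prefer B, take clip from B; A=[crate,flask,bolt,apple,keg] B=[node,wedge,valve] C=[spool,clip]
Tick 3: prefer A, take crate from A; A=[flask,bolt,apple,keg] B=[node,wedge,valve] C=[spool,clip,crate]

Answer: A crate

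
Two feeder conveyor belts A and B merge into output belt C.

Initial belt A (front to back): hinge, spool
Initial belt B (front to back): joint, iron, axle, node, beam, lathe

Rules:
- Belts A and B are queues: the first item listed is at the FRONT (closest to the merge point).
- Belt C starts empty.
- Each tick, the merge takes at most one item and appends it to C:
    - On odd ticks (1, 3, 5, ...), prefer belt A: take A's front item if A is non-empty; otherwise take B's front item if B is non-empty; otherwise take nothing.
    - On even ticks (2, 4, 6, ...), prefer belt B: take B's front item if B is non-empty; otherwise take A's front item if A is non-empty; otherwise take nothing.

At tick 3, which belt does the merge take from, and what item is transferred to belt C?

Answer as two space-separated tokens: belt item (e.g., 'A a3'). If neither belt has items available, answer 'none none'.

Answer: A spool

Derivation:
Tick 1: prefer A, take hinge from A; A=[spool] B=[joint,iron,axle,node,beam,lathe] C=[hinge]
Tick 2: prefer B, take joint from B; A=[spool] B=[iron,axle,node,beam,lathe] C=[hinge,joint]
Tick 3: prefer A, take spool from A; A=[-] B=[iron,axle,node,beam,lathe] C=[hinge,joint,spool]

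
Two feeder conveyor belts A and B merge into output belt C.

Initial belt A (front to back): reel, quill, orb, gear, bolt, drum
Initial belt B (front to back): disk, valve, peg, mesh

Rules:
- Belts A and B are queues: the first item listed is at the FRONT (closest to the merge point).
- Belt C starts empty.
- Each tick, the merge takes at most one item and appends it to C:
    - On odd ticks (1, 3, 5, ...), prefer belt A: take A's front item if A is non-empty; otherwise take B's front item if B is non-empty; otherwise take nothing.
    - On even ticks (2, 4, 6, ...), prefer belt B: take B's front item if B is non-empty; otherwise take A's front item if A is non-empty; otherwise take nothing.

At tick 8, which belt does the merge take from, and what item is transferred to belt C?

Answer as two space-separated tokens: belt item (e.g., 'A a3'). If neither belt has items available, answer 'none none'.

Tick 1: prefer A, take reel from A; A=[quill,orb,gear,bolt,drum] B=[disk,valve,peg,mesh] C=[reel]
Tick 2: prefer B, take disk from B; A=[quill,orb,gear,bolt,drum] B=[valve,peg,mesh] C=[reel,disk]
Tick 3: prefer A, take quill from A; A=[orb,gear,bolt,drum] B=[valve,peg,mesh] C=[reel,disk,quill]
Tick 4: prefer B, take valve from B; A=[orb,gear,bolt,drum] B=[peg,mesh] C=[reel,disk,quill,valve]
Tick 5: prefer A, take orb from A; A=[gear,bolt,drum] B=[peg,mesh] C=[reel,disk,quill,valve,orb]
Tick 6: prefer B, take peg from B; A=[gear,bolt,drum] B=[mesh] C=[reel,disk,quill,valve,orb,peg]
Tick 7: prefer A, take gear from A; A=[bolt,drum] B=[mesh] C=[reel,disk,quill,valve,orb,peg,gear]
Tick 8: prefer B, take mesh from B; A=[bolt,drum] B=[-] C=[reel,disk,quill,valve,orb,peg,gear,mesh]

Answer: B mesh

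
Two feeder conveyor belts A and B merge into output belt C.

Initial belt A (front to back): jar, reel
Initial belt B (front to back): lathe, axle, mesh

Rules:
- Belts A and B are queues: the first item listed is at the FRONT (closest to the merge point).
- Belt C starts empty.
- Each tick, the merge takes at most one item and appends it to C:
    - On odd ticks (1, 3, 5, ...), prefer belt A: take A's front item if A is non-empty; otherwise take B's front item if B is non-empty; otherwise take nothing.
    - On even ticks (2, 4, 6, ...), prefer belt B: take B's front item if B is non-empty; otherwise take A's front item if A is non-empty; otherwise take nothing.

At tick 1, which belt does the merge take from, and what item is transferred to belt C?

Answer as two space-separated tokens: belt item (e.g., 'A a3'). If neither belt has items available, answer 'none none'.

Tick 1: prefer A, take jar from A; A=[reel] B=[lathe,axle,mesh] C=[jar]

Answer: A jar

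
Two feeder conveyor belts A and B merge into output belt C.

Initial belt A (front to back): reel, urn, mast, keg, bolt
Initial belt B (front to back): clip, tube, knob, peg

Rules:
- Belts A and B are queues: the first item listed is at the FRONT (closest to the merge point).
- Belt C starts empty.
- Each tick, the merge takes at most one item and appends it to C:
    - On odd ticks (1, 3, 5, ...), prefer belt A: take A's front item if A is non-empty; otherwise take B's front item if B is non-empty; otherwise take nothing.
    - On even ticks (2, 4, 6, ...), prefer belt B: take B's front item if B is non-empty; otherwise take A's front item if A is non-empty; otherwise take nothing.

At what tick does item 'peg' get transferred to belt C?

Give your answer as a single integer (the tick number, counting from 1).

Answer: 8

Derivation:
Tick 1: prefer A, take reel from A; A=[urn,mast,keg,bolt] B=[clip,tube,knob,peg] C=[reel]
Tick 2: prefer B, take clip from B; A=[urn,mast,keg,bolt] B=[tube,knob,peg] C=[reel,clip]
Tick 3: prefer A, take urn from A; A=[mast,keg,bolt] B=[tube,knob,peg] C=[reel,clip,urn]
Tick 4: prefer B, take tube from B; A=[mast,keg,bolt] B=[knob,peg] C=[reel,clip,urn,tube]
Tick 5: prefer A, take mast from A; A=[keg,bolt] B=[knob,peg] C=[reel,clip,urn,tube,mast]
Tick 6: prefer B, take knob from B; A=[keg,bolt] B=[peg] C=[reel,clip,urn,tube,mast,knob]
Tick 7: prefer A, take keg from A; A=[bolt] B=[peg] C=[reel,clip,urn,tube,mast,knob,keg]
Tick 8: prefer B, take peg from B; A=[bolt] B=[-] C=[reel,clip,urn,tube,mast,knob,keg,peg]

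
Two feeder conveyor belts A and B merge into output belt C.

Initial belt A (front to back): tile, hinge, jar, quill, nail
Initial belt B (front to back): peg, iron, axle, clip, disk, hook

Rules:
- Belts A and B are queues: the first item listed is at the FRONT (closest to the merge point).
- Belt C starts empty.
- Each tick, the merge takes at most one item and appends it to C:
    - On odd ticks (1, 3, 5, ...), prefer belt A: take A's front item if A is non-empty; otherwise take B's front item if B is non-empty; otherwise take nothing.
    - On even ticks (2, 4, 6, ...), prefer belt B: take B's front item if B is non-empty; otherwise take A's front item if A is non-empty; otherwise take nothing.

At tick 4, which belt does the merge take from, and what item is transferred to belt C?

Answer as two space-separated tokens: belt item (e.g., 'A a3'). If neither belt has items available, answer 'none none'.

Answer: B iron

Derivation:
Tick 1: prefer A, take tile from A; A=[hinge,jar,quill,nail] B=[peg,iron,axle,clip,disk,hook] C=[tile]
Tick 2: prefer B, take peg from B; A=[hinge,jar,quill,nail] B=[iron,axle,clip,disk,hook] C=[tile,peg]
Tick 3: prefer A, take hinge from A; A=[jar,quill,nail] B=[iron,axle,clip,disk,hook] C=[tile,peg,hinge]
Tick 4: prefer B, take iron from B; A=[jar,quill,nail] B=[axle,clip,disk,hook] C=[tile,peg,hinge,iron]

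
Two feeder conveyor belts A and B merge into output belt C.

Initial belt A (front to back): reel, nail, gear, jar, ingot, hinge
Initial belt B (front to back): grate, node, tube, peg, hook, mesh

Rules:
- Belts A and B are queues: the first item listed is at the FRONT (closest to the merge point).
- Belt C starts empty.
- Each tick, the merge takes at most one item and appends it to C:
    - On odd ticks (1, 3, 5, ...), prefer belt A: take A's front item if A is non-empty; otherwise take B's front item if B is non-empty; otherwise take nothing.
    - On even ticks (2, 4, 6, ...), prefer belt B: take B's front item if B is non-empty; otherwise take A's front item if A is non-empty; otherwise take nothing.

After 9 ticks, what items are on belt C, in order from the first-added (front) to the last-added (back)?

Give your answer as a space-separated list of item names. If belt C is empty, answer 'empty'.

Answer: reel grate nail node gear tube jar peg ingot

Derivation:
Tick 1: prefer A, take reel from A; A=[nail,gear,jar,ingot,hinge] B=[grate,node,tube,peg,hook,mesh] C=[reel]
Tick 2: prefer B, take grate from B; A=[nail,gear,jar,ingot,hinge] B=[node,tube,peg,hook,mesh] C=[reel,grate]
Tick 3: prefer A, take nail from A; A=[gear,jar,ingot,hinge] B=[node,tube,peg,hook,mesh] C=[reel,grate,nail]
Tick 4: prefer B, take node from B; A=[gear,jar,ingot,hinge] B=[tube,peg,hook,mesh] C=[reel,grate,nail,node]
Tick 5: prefer A, take gear from A; A=[jar,ingot,hinge] B=[tube,peg,hook,mesh] C=[reel,grate,nail,node,gear]
Tick 6: prefer B, take tube from B; A=[jar,ingot,hinge] B=[peg,hook,mesh] C=[reel,grate,nail,node,gear,tube]
Tick 7: prefer A, take jar from A; A=[ingot,hinge] B=[peg,hook,mesh] C=[reel,grate,nail,node,gear,tube,jar]
Tick 8: prefer B, take peg from B; A=[ingot,hinge] B=[hook,mesh] C=[reel,grate,nail,node,gear,tube,jar,peg]
Tick 9: prefer A, take ingot from A; A=[hinge] B=[hook,mesh] C=[reel,grate,nail,node,gear,tube,jar,peg,ingot]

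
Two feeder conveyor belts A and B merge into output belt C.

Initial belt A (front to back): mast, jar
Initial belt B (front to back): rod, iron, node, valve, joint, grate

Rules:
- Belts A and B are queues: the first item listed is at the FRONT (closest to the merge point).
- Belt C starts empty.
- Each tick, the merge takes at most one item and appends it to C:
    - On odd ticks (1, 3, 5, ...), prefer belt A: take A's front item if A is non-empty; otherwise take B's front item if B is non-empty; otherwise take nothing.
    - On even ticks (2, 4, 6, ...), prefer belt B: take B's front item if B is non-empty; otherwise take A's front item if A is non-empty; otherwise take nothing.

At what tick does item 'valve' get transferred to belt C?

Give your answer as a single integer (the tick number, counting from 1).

Tick 1: prefer A, take mast from A; A=[jar] B=[rod,iron,node,valve,joint,grate] C=[mast]
Tick 2: prefer B, take rod from B; A=[jar] B=[iron,node,valve,joint,grate] C=[mast,rod]
Tick 3: prefer A, take jar from A; A=[-] B=[iron,node,valve,joint,grate] C=[mast,rod,jar]
Tick 4: prefer B, take iron from B; A=[-] B=[node,valve,joint,grate] C=[mast,rod,jar,iron]
Tick 5: prefer A, take node from B; A=[-] B=[valve,joint,grate] C=[mast,rod,jar,iron,node]
Tick 6: prefer B, take valve from B; A=[-] B=[joint,grate] C=[mast,rod,jar,iron,node,valve]

Answer: 6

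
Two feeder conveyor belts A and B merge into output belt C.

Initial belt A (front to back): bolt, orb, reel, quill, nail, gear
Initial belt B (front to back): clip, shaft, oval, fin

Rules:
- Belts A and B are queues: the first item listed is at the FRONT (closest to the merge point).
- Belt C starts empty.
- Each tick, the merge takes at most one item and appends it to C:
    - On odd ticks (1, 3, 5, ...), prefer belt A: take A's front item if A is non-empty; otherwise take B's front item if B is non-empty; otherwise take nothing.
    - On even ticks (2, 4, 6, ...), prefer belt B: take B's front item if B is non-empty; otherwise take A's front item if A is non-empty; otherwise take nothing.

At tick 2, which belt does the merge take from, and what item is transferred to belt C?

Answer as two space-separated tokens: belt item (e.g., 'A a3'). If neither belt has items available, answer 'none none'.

Answer: B clip

Derivation:
Tick 1: prefer A, take bolt from A; A=[orb,reel,quill,nail,gear] B=[clip,shaft,oval,fin] C=[bolt]
Tick 2: prefer B, take clip from B; A=[orb,reel,quill,nail,gear] B=[shaft,oval,fin] C=[bolt,clip]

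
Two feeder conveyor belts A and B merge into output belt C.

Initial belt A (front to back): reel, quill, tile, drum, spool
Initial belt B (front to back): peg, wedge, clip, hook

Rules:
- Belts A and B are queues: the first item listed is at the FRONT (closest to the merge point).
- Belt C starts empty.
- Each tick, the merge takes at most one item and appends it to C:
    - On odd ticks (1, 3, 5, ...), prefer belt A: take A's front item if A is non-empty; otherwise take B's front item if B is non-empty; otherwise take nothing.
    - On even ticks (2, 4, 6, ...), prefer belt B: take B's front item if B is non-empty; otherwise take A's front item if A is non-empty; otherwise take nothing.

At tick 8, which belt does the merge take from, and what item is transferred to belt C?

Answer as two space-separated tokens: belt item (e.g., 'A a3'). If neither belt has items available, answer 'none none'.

Tick 1: prefer A, take reel from A; A=[quill,tile,drum,spool] B=[peg,wedge,clip,hook] C=[reel]
Tick 2: prefer B, take peg from B; A=[quill,tile,drum,spool] B=[wedge,clip,hook] C=[reel,peg]
Tick 3: prefer A, take quill from A; A=[tile,drum,spool] B=[wedge,clip,hook] C=[reel,peg,quill]
Tick 4: prefer B, take wedge from B; A=[tile,drum,spool] B=[clip,hook] C=[reel,peg,quill,wedge]
Tick 5: prefer A, take tile from A; A=[drum,spool] B=[clip,hook] C=[reel,peg,quill,wedge,tile]
Tick 6: prefer B, take clip from B; A=[drum,spool] B=[hook] C=[reel,peg,quill,wedge,tile,clip]
Tick 7: prefer A, take drum from A; A=[spool] B=[hook] C=[reel,peg,quill,wedge,tile,clip,drum]
Tick 8: prefer B, take hook from B; A=[spool] B=[-] C=[reel,peg,quill,wedge,tile,clip,drum,hook]

Answer: B hook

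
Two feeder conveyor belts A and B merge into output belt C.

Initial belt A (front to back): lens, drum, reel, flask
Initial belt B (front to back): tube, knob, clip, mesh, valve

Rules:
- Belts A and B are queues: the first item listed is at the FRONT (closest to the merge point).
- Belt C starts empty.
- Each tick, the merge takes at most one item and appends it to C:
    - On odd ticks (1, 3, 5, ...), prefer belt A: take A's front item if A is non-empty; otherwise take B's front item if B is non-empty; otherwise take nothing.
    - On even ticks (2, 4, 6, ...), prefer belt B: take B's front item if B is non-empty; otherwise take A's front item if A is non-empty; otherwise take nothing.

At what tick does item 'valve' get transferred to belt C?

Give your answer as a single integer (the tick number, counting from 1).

Answer: 9

Derivation:
Tick 1: prefer A, take lens from A; A=[drum,reel,flask] B=[tube,knob,clip,mesh,valve] C=[lens]
Tick 2: prefer B, take tube from B; A=[drum,reel,flask] B=[knob,clip,mesh,valve] C=[lens,tube]
Tick 3: prefer A, take drum from A; A=[reel,flask] B=[knob,clip,mesh,valve] C=[lens,tube,drum]
Tick 4: prefer B, take knob from B; A=[reel,flask] B=[clip,mesh,valve] C=[lens,tube,drum,knob]
Tick 5: prefer A, take reel from A; A=[flask] B=[clip,mesh,valve] C=[lens,tube,drum,knob,reel]
Tick 6: prefer B, take clip from B; A=[flask] B=[mesh,valve] C=[lens,tube,drum,knob,reel,clip]
Tick 7: prefer A, take flask from A; A=[-] B=[mesh,valve] C=[lens,tube,drum,knob,reel,clip,flask]
Tick 8: prefer B, take mesh from B; A=[-] B=[valve] C=[lens,tube,drum,knob,reel,clip,flask,mesh]
Tick 9: prefer A, take valve from B; A=[-] B=[-] C=[lens,tube,drum,knob,reel,clip,flask,mesh,valve]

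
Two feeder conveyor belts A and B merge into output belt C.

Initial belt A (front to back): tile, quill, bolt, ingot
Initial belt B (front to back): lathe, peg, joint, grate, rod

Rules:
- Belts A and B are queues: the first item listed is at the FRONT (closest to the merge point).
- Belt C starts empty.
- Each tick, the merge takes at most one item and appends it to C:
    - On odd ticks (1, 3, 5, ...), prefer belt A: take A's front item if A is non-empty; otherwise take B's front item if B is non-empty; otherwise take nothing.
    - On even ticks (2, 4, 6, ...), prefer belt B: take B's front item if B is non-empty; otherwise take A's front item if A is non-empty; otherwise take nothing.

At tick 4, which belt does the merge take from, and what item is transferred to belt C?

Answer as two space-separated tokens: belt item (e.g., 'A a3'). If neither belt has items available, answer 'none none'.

Tick 1: prefer A, take tile from A; A=[quill,bolt,ingot] B=[lathe,peg,joint,grate,rod] C=[tile]
Tick 2: prefer B, take lathe from B; A=[quill,bolt,ingot] B=[peg,joint,grate,rod] C=[tile,lathe]
Tick 3: prefer A, take quill from A; A=[bolt,ingot] B=[peg,joint,grate,rod] C=[tile,lathe,quill]
Tick 4: prefer B, take peg from B; A=[bolt,ingot] B=[joint,grate,rod] C=[tile,lathe,quill,peg]

Answer: B peg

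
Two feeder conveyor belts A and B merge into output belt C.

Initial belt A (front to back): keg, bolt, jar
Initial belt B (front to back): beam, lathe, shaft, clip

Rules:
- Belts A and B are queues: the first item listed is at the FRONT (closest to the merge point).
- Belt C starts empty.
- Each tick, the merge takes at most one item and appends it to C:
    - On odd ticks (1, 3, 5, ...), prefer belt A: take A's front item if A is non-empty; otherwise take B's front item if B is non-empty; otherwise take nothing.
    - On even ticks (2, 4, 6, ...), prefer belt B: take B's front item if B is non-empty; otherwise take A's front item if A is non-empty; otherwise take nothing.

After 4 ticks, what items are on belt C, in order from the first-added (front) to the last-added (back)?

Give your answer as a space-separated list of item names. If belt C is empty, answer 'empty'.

Answer: keg beam bolt lathe

Derivation:
Tick 1: prefer A, take keg from A; A=[bolt,jar] B=[beam,lathe,shaft,clip] C=[keg]
Tick 2: prefer B, take beam from B; A=[bolt,jar] B=[lathe,shaft,clip] C=[keg,beam]
Tick 3: prefer A, take bolt from A; A=[jar] B=[lathe,shaft,clip] C=[keg,beam,bolt]
Tick 4: prefer B, take lathe from B; A=[jar] B=[shaft,clip] C=[keg,beam,bolt,lathe]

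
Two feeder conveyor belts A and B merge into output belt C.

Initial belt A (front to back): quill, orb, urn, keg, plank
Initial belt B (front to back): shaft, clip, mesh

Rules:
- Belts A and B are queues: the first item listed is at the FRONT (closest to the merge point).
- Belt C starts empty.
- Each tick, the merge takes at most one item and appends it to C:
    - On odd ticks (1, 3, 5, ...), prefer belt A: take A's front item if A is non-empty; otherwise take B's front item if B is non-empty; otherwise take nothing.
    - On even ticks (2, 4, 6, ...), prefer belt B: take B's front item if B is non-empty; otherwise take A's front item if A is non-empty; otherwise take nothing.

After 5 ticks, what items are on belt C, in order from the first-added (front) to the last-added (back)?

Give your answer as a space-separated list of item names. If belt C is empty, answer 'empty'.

Answer: quill shaft orb clip urn

Derivation:
Tick 1: prefer A, take quill from A; A=[orb,urn,keg,plank] B=[shaft,clip,mesh] C=[quill]
Tick 2: prefer B, take shaft from B; A=[orb,urn,keg,plank] B=[clip,mesh] C=[quill,shaft]
Tick 3: prefer A, take orb from A; A=[urn,keg,plank] B=[clip,mesh] C=[quill,shaft,orb]
Tick 4: prefer B, take clip from B; A=[urn,keg,plank] B=[mesh] C=[quill,shaft,orb,clip]
Tick 5: prefer A, take urn from A; A=[keg,plank] B=[mesh] C=[quill,shaft,orb,clip,urn]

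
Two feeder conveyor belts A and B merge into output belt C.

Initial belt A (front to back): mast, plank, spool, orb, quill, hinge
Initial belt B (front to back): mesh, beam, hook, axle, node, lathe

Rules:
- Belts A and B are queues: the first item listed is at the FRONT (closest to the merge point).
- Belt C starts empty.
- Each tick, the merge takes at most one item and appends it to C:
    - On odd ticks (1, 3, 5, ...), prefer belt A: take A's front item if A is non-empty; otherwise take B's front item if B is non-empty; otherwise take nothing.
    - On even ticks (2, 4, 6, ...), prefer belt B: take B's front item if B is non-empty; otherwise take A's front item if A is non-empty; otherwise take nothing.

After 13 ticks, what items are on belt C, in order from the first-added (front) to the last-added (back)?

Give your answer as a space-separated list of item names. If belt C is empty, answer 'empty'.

Tick 1: prefer A, take mast from A; A=[plank,spool,orb,quill,hinge] B=[mesh,beam,hook,axle,node,lathe] C=[mast]
Tick 2: prefer B, take mesh from B; A=[plank,spool,orb,quill,hinge] B=[beam,hook,axle,node,lathe] C=[mast,mesh]
Tick 3: prefer A, take plank from A; A=[spool,orb,quill,hinge] B=[beam,hook,axle,node,lathe] C=[mast,mesh,plank]
Tick 4: prefer B, take beam from B; A=[spool,orb,quill,hinge] B=[hook,axle,node,lathe] C=[mast,mesh,plank,beam]
Tick 5: prefer A, take spool from A; A=[orb,quill,hinge] B=[hook,axle,node,lathe] C=[mast,mesh,plank,beam,spool]
Tick 6: prefer B, take hook from B; A=[orb,quill,hinge] B=[axle,node,lathe] C=[mast,mesh,plank,beam,spool,hook]
Tick 7: prefer A, take orb from A; A=[quill,hinge] B=[axle,node,lathe] C=[mast,mesh,plank,beam,spool,hook,orb]
Tick 8: prefer B, take axle from B; A=[quill,hinge] B=[node,lathe] C=[mast,mesh,plank,beam,spool,hook,orb,axle]
Tick 9: prefer A, take quill from A; A=[hinge] B=[node,lathe] C=[mast,mesh,plank,beam,spool,hook,orb,axle,quill]
Tick 10: prefer B, take node from B; A=[hinge] B=[lathe] C=[mast,mesh,plank,beam,spool,hook,orb,axle,quill,node]
Tick 11: prefer A, take hinge from A; A=[-] B=[lathe] C=[mast,mesh,plank,beam,spool,hook,orb,axle,quill,node,hinge]
Tick 12: prefer B, take lathe from B; A=[-] B=[-] C=[mast,mesh,plank,beam,spool,hook,orb,axle,quill,node,hinge,lathe]
Tick 13: prefer A, both empty, nothing taken; A=[-] B=[-] C=[mast,mesh,plank,beam,spool,hook,orb,axle,quill,node,hinge,lathe]

Answer: mast mesh plank beam spool hook orb axle quill node hinge lathe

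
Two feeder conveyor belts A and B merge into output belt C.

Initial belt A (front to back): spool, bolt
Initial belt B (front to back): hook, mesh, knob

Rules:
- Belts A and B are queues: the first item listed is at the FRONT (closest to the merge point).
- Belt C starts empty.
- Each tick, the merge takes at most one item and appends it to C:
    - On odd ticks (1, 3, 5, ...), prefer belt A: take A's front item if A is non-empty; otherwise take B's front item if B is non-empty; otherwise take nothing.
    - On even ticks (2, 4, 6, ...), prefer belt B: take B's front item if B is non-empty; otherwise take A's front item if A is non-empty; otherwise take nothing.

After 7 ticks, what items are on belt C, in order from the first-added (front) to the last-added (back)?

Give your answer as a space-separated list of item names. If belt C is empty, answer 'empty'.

Tick 1: prefer A, take spool from A; A=[bolt] B=[hook,mesh,knob] C=[spool]
Tick 2: prefer B, take hook from B; A=[bolt] B=[mesh,knob] C=[spool,hook]
Tick 3: prefer A, take bolt from A; A=[-] B=[mesh,knob] C=[spool,hook,bolt]
Tick 4: prefer B, take mesh from B; A=[-] B=[knob] C=[spool,hook,bolt,mesh]
Tick 5: prefer A, take knob from B; A=[-] B=[-] C=[spool,hook,bolt,mesh,knob]
Tick 6: prefer B, both empty, nothing taken; A=[-] B=[-] C=[spool,hook,bolt,mesh,knob]
Tick 7: prefer A, both empty, nothing taken; A=[-] B=[-] C=[spool,hook,bolt,mesh,knob]

Answer: spool hook bolt mesh knob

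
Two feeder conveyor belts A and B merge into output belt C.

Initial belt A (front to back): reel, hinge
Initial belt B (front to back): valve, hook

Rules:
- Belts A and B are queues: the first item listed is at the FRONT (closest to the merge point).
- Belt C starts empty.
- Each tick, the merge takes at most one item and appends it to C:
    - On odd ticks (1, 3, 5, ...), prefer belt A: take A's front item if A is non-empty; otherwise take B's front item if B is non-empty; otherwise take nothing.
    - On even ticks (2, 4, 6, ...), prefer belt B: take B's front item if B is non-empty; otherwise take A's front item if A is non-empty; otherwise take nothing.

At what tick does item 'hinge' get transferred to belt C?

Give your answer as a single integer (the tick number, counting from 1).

Answer: 3

Derivation:
Tick 1: prefer A, take reel from A; A=[hinge] B=[valve,hook] C=[reel]
Tick 2: prefer B, take valve from B; A=[hinge] B=[hook] C=[reel,valve]
Tick 3: prefer A, take hinge from A; A=[-] B=[hook] C=[reel,valve,hinge]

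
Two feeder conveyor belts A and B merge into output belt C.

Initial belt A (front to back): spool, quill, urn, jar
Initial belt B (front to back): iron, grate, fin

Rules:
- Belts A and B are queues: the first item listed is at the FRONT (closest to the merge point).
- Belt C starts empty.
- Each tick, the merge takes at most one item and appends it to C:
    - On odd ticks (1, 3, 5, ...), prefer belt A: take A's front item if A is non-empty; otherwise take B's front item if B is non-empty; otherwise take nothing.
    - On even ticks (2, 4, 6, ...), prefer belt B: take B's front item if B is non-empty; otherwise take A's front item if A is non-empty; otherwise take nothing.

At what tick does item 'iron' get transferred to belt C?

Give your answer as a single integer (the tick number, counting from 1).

Tick 1: prefer A, take spool from A; A=[quill,urn,jar] B=[iron,grate,fin] C=[spool]
Tick 2: prefer B, take iron from B; A=[quill,urn,jar] B=[grate,fin] C=[spool,iron]

Answer: 2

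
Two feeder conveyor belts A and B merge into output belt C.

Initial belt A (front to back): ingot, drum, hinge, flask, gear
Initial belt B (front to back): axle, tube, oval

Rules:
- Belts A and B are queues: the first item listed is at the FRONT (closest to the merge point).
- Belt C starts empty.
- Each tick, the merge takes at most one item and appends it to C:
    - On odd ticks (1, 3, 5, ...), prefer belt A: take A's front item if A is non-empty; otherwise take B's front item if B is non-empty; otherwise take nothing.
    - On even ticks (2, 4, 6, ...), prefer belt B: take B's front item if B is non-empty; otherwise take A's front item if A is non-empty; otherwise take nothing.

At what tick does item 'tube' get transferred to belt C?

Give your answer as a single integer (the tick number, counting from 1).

Tick 1: prefer A, take ingot from A; A=[drum,hinge,flask,gear] B=[axle,tube,oval] C=[ingot]
Tick 2: prefer B, take axle from B; A=[drum,hinge,flask,gear] B=[tube,oval] C=[ingot,axle]
Tick 3: prefer A, take drum from A; A=[hinge,flask,gear] B=[tube,oval] C=[ingot,axle,drum]
Tick 4: prefer B, take tube from B; A=[hinge,flask,gear] B=[oval] C=[ingot,axle,drum,tube]

Answer: 4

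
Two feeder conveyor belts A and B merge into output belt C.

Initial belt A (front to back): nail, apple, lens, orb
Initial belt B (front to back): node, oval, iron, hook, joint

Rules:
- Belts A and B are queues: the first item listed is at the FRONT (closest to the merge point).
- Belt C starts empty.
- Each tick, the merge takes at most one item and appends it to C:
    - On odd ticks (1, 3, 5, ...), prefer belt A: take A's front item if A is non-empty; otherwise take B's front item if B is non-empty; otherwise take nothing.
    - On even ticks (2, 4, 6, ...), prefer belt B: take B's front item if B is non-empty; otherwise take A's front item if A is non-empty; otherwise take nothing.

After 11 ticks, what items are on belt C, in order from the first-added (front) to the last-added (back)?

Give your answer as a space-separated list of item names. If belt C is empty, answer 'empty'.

Answer: nail node apple oval lens iron orb hook joint

Derivation:
Tick 1: prefer A, take nail from A; A=[apple,lens,orb] B=[node,oval,iron,hook,joint] C=[nail]
Tick 2: prefer B, take node from B; A=[apple,lens,orb] B=[oval,iron,hook,joint] C=[nail,node]
Tick 3: prefer A, take apple from A; A=[lens,orb] B=[oval,iron,hook,joint] C=[nail,node,apple]
Tick 4: prefer B, take oval from B; A=[lens,orb] B=[iron,hook,joint] C=[nail,node,apple,oval]
Tick 5: prefer A, take lens from A; A=[orb] B=[iron,hook,joint] C=[nail,node,apple,oval,lens]
Tick 6: prefer B, take iron from B; A=[orb] B=[hook,joint] C=[nail,node,apple,oval,lens,iron]
Tick 7: prefer A, take orb from A; A=[-] B=[hook,joint] C=[nail,node,apple,oval,lens,iron,orb]
Tick 8: prefer B, take hook from B; A=[-] B=[joint] C=[nail,node,apple,oval,lens,iron,orb,hook]
Tick 9: prefer A, take joint from B; A=[-] B=[-] C=[nail,node,apple,oval,lens,iron,orb,hook,joint]
Tick 10: prefer B, both empty, nothing taken; A=[-] B=[-] C=[nail,node,apple,oval,lens,iron,orb,hook,joint]
Tick 11: prefer A, both empty, nothing taken; A=[-] B=[-] C=[nail,node,apple,oval,lens,iron,orb,hook,joint]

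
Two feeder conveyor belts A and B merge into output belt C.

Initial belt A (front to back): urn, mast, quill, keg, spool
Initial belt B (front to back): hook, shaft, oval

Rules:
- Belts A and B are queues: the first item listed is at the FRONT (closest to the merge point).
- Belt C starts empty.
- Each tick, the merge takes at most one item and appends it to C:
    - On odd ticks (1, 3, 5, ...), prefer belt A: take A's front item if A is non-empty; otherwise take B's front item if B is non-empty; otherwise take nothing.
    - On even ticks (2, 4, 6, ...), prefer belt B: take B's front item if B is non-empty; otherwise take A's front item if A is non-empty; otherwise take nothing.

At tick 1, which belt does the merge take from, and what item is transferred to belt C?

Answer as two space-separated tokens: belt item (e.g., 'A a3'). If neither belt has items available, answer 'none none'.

Tick 1: prefer A, take urn from A; A=[mast,quill,keg,spool] B=[hook,shaft,oval] C=[urn]

Answer: A urn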